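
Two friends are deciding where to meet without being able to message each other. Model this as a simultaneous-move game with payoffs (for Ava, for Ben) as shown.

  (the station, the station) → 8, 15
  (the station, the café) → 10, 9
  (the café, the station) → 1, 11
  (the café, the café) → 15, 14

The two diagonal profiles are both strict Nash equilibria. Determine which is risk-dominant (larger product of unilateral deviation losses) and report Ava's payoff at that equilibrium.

At both the station: Ava loses 8 − 1 = 7 by deviating; Ben loses 15 − 9 = 6. Product = 7·6 = 42.
At both the café: Ava loses 15 − 10 = 5 by deviating; Ben loses 14 − 11 = 3. Product = 5·3 = 15.
42 > 15, so both the station is risk-dominant. Ava's payoff there is 8.

8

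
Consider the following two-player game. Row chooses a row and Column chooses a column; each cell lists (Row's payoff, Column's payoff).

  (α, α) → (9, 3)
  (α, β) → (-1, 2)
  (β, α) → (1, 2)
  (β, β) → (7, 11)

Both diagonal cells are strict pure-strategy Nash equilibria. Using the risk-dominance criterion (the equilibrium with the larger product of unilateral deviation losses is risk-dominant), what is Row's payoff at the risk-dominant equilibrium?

At both α: Row loses 9 − 1 = 8 by deviating; Column loses 3 − 2 = 1. Product = 8·1 = 8.
At both β: Row loses 7 − (-1) = 8 by deviating; Column loses 11 − 2 = 9. Product = 8·9 = 72.
72 > 8, so both β is risk-dominant. Row's payoff there is 7.

7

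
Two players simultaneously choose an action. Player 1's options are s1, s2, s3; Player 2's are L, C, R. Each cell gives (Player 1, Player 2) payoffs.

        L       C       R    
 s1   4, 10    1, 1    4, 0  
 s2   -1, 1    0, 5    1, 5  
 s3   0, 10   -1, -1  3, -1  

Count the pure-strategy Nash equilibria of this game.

1

(s1, L): Player 1 gets 4 (best alternative 0); Player 2 gets 10 (best alternative 1). Neither deviates — NE.
(s3, R) is not a NE: Player 1 would switch to s1 (4 > 3).
No other cell survives both best-response checks, so there is 1 pure NE.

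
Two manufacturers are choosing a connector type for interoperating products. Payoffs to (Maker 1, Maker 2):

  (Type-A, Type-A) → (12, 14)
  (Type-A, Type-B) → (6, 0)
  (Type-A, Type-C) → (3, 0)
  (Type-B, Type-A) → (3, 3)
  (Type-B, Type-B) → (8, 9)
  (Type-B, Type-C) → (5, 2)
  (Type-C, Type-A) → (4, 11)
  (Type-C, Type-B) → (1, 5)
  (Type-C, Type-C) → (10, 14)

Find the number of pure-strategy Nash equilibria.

3

Both Type-A: Maker 1 gets 12 (best alternative 4); Maker 2 gets 14 (best alternative 0). Neither deviates — NE.
Both Type-B: Maker 1 gets 8 (best alternative 6); Maker 2 gets 9 (best alternative 3). Neither deviates — NE.
Both Type-C: Maker 1 gets 10 (best alternative 5); Maker 2 gets 14 (best alternative 11). Neither deviates — NE.
(Type-B, Type-A) is not a NE: Maker 1 would switch to Type-A (12 > 3).
No other cell survives both best-response checks, so there are 3 pure NE.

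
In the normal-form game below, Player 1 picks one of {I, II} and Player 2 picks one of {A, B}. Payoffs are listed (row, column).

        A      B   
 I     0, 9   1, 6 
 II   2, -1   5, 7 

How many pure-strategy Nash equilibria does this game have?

(II, B): Player 1 gets 5 (best alternative 1); Player 2 gets 7 (best alternative -1). Neither deviates — NE.
(I, A) is not a NE: Player 1 would switch to II (2 > 0).
No other cell survives both best-response checks, so there is 1 pure NE.

1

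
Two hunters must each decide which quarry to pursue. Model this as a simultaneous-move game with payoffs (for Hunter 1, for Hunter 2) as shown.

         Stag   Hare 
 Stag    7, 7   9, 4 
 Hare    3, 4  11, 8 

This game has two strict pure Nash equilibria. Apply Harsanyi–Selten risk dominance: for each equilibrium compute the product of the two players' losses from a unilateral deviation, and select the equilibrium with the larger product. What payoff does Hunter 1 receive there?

At both Stag: Hunter 1 loses 7 − 3 = 4 by deviating; Hunter 2 loses 7 − 4 = 3. Product = 4·3 = 12.
At both Hare: Hunter 1 loses 11 − 9 = 2 by deviating; Hunter 2 loses 8 − 4 = 4. Product = 2·4 = 8.
12 > 8, so both Stag is risk-dominant. Hunter 1's payoff there is 7.

7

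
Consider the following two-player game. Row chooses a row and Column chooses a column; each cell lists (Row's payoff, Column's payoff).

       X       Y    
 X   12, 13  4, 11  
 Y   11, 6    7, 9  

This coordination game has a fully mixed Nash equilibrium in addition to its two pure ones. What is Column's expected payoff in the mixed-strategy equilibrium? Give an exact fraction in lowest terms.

51/5

Row mixes with probability p on X, chosen so Column is indifferent: 13p + 6(1−p) = 11p + 9(1−p) gives p = 3/5.
Column's expected payoff is 13·3/5 + 6·2/5 = 51/5.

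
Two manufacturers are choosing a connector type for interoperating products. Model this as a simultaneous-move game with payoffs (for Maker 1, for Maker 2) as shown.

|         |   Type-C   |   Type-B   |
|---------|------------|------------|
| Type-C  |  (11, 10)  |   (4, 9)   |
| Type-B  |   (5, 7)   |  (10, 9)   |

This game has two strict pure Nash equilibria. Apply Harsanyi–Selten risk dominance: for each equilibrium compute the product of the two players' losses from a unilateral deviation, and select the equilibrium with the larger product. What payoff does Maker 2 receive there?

9

At both Type-C: Maker 1 loses 11 − 5 = 6 by deviating; Maker 2 loses 10 − 9 = 1. Product = 6·1 = 6.
At both Type-B: Maker 1 loses 10 − 4 = 6 by deviating; Maker 2 loses 9 − 7 = 2. Product = 6·2 = 12.
12 > 6, so both Type-B is risk-dominant. Maker 2's payoff there is 9.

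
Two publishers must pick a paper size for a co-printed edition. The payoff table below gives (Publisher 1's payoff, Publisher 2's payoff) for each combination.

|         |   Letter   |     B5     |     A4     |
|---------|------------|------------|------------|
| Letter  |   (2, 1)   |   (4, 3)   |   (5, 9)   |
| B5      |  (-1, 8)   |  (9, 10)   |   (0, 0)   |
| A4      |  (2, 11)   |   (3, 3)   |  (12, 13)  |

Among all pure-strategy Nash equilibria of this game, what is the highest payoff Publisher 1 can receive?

12

Both B5 is a pure NE (Publisher 1: 9 ≥ 4; Publisher 2: 10 ≥ 8). Publisher 1 gets 9.
Both A4 is a pure NE (Publisher 1: 12 ≥ 5; Publisher 2: 13 ≥ 11). Publisher 1 gets 12.
Every other cell has a profitable deviation for at least one player. Highest of {9, 12} is 12.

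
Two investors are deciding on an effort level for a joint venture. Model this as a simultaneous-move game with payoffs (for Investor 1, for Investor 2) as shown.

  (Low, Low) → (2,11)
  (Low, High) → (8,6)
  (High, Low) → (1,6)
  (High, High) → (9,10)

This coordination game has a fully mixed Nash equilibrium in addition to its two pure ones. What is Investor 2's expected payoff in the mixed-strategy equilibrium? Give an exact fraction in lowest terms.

Investor 1 mixes with probability p on Low, chosen so Investor 2 is indifferent: 11p + 6(1−p) = 6p + 10(1−p) gives p = 4/9.
Investor 2's expected payoff is 11·4/9 + 6·5/9 = 74/9.

74/9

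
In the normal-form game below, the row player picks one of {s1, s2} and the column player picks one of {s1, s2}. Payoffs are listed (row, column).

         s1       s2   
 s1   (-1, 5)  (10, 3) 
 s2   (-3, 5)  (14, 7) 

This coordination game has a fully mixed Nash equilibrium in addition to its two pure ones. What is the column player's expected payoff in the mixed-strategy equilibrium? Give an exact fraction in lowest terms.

5

The row player mixes with probability p on s1, chosen so the column player is indifferent: 5p + 5(1−p) = 3p + 7(1−p) gives p = 1/2.
The column player's expected payoff is 5·1/2 + 5·1/2 = 5.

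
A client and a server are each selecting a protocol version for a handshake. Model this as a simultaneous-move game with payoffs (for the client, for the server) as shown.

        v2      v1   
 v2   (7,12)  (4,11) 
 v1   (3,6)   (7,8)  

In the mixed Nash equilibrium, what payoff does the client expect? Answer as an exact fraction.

37/7

The server mixes with probability q on v2, chosen so the client is indifferent: 7q + 4(1−q) = 3q + 7(1−q) gives q = 3/7.
The client's expected payoff (from either row, since indifferent) is 7·3/7 + 4·4/7 = 37/7.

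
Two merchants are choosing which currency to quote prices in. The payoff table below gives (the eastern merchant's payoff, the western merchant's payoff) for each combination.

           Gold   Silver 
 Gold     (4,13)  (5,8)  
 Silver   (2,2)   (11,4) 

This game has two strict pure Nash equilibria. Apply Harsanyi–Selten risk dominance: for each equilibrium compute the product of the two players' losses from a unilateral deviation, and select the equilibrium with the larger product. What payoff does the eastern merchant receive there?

At both Gold: the eastern merchant loses 4 − 2 = 2 by deviating; the western merchant loses 13 − 8 = 5. Product = 2·5 = 10.
At both Silver: the eastern merchant loses 11 − 5 = 6 by deviating; the western merchant loses 4 − 2 = 2. Product = 6·2 = 12.
12 > 10, so both Silver is risk-dominant. The eastern merchant's payoff there is 11.

11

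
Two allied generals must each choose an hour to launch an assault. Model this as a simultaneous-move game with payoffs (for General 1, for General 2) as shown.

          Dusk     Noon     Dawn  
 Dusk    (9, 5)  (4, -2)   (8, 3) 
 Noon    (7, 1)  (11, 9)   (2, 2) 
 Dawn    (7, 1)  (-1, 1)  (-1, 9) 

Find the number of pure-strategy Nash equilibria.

Both Dusk: General 1 gets 9 (best alternative 7); General 2 gets 5 (best alternative 3). Neither deviates — NE.
Both Noon: General 1 gets 11 (best alternative 4); General 2 gets 9 (best alternative 2). Neither deviates — NE.
Both Dawn is not a NE: General 1 would switch to Dusk (8 > -1).
No other cell survives both best-response checks, so there are 2 pure NE.

2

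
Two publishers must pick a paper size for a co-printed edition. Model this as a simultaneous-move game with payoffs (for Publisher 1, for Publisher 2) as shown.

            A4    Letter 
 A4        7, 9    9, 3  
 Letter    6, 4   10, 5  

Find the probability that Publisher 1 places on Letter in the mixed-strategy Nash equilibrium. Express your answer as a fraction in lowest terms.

Publisher 1's mix p on A4 must make Publisher 2 indifferent between A4 and Letter.
Publisher 2's payoff from A4: 9p + 4(1−p). From Letter: 3p + 5(1−p).
Set equal: 6p = 1(1−p) → p = 1/7.
Probability on Letter is 1 − 1/7 = 6/7.

6/7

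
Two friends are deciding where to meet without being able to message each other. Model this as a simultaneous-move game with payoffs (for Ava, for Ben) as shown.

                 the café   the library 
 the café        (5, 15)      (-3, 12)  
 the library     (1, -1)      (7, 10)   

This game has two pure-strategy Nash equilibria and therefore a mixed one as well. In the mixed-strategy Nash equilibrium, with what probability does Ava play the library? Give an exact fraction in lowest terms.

3/14

Ava's mix p on the café must make Ben indifferent between the café and the library.
Ben's payoff from the café: 15p + (-1)(1−p). From the library: 12p + 10(1−p).
Set equal: 3p = 11(1−p) → p = 11/14.
Probability on the library is 1 − 11/14 = 3/14.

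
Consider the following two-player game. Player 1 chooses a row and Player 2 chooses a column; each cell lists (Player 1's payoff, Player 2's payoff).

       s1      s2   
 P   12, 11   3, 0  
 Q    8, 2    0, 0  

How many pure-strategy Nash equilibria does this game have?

1

(P, s1): Player 1 gets 12 (best alternative 8); Player 2 gets 11 (best alternative 0). Neither deviates — NE.
(Q, s2) is not a NE: Player 1 would switch to P (3 > 0).
No other cell survives both best-response checks, so there is 1 pure NE.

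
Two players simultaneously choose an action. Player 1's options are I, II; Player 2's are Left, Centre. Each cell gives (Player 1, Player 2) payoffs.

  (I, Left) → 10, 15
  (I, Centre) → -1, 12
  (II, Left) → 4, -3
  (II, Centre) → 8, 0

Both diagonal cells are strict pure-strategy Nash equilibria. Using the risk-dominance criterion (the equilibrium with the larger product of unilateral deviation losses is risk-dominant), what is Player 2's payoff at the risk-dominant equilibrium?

0

At (I, Left): Player 1 loses 10 − 4 = 6 by deviating; Player 2 loses 15 − 12 = 3. Product = 6·3 = 18.
At (II, Centre): Player 1 loses 8 − (-1) = 9 by deviating; Player 2 loses 0 − (-3) = 3. Product = 9·3 = 27.
27 > 18, so (II, Centre) is risk-dominant. Player 2's payoff there is 0.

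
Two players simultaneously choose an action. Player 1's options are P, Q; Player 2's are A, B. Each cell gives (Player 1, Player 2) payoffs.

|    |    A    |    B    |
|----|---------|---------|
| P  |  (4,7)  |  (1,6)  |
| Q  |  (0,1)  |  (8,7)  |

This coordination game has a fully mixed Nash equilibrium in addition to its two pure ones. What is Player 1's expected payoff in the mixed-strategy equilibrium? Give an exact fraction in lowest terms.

32/11

Player 2 mixes with probability q on A, chosen so Player 1 is indifferent: 4q + 1(1−q) = 0q + 8(1−q) gives q = 7/11.
Player 1's expected payoff (from either row, since indifferent) is 4·7/11 + 1·4/11 = 32/11.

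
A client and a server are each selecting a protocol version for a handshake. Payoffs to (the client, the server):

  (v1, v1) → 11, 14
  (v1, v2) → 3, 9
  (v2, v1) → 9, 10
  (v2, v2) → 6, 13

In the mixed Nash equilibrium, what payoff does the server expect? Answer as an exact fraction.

The client mixes with probability p on v1, chosen so the server is indifferent: 14p + 10(1−p) = 9p + 13(1−p) gives p = 3/8.
The server's expected payoff is 14·3/8 + 10·5/8 = 23/2.

23/2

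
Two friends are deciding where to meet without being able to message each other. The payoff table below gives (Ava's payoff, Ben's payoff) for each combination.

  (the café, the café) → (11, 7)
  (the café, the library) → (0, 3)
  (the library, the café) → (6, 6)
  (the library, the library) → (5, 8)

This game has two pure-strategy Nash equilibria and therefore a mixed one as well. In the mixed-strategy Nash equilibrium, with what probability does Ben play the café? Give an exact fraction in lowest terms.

Ben's mix q on the café must make Ava indifferent between the café and the library.
Ava's payoff from the café: 11q + 0(1−q). From the library: 6q + 5(1−q).
Set equal: 5q = 5(1−q) → q = 5/10 = 1/2.

1/2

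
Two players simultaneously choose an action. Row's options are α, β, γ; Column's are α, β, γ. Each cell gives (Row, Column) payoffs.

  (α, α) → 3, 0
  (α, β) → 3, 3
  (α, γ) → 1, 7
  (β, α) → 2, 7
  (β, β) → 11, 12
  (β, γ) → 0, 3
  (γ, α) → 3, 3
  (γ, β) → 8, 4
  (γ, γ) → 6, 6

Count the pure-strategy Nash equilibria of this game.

2

Both β: Row gets 11 (best alternative 8); Column gets 12 (best alternative 7). Neither deviates — NE.
Both γ: Row gets 6 (best alternative 1); Column gets 6 (best alternative 4). Neither deviates — NE.
Both α is not a NE: Column would switch to γ (7 > 0).
No other cell survives both best-response checks, so there are 2 pure NE.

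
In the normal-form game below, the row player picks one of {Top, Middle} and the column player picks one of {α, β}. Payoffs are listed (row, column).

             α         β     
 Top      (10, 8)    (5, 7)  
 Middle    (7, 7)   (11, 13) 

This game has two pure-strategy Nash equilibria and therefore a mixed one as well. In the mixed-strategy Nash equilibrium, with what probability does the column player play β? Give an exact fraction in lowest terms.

The column player's mix q on α must make the row player indifferent between Top and Middle.
The row player's payoff from Top: 10q + 5(1−q). From Middle: 7q + 11(1−q).
Set equal: 3q = 6(1−q) → q = 6/9 = 2/3.
Probability on β is 1 − 2/3 = 1/3.

1/3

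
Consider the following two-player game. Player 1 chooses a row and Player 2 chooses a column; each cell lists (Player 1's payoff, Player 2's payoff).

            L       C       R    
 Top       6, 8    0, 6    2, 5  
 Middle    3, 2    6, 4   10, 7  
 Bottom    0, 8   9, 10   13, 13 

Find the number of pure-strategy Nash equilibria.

(Top, L): Player 1 gets 6 (best alternative 3); Player 2 gets 8 (best alternative 6). Neither deviates — NE.
(Bottom, R): Player 1 gets 13 (best alternative 10); Player 2 gets 13 (best alternative 10). Neither deviates — NE.
(Middle, C) is not a NE: Player 1 would switch to Bottom (9 > 6).
No other cell survives both best-response checks, so there are 2 pure NE.

2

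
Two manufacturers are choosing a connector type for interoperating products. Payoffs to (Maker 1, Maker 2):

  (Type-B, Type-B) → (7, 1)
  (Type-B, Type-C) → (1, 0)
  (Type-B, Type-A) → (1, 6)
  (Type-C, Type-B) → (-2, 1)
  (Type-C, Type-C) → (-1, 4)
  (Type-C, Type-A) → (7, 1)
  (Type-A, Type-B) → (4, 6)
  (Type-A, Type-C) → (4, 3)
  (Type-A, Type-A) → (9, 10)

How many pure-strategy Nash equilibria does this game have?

Both Type-A: Maker 1 gets 9 (best alternative 7); Maker 2 gets 10 (best alternative 6). Neither deviates — NE.
Both Type-B is not a NE: Maker 2 would switch to Type-A (6 > 1).
No other cell survives both best-response checks, so there is 1 pure NE.

1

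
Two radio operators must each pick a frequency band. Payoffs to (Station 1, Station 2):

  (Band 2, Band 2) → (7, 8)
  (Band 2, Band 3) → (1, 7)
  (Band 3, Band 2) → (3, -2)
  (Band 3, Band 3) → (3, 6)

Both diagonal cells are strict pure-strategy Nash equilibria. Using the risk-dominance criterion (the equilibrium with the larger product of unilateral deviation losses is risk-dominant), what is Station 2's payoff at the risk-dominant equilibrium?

At both Band 2: Station 1 loses 7 − 3 = 4 by deviating; Station 2 loses 8 − 7 = 1. Product = 4·1 = 4.
At both Band 3: Station 1 loses 3 − 1 = 2 by deviating; Station 2 loses 6 − (-2) = 8. Product = 2·8 = 16.
16 > 4, so both Band 3 is risk-dominant. Station 2's payoff there is 6.

6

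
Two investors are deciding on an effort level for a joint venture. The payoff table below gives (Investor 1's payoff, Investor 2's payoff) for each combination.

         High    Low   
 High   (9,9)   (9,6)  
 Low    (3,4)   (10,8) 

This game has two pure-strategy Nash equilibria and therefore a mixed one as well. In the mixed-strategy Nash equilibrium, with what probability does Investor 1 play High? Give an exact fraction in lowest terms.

4/7

Investor 1's mix p on High must make Investor 2 indifferent between High and Low.
Investor 2's payoff from High: 9p + 4(1−p). From Low: 6p + 8(1−p).
Set equal: 3p = 4(1−p) → p = 4/7.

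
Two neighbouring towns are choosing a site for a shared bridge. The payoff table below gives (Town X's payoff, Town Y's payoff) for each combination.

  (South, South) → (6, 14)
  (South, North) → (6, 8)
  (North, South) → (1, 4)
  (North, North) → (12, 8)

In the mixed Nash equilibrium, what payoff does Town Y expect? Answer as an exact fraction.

Town X mixes with probability p on South, chosen so Town Y is indifferent: 14p + 4(1−p) = 8p + 8(1−p) gives p = 2/5.
Town Y's expected payoff is 14·2/5 + 4·3/5 = 8.

8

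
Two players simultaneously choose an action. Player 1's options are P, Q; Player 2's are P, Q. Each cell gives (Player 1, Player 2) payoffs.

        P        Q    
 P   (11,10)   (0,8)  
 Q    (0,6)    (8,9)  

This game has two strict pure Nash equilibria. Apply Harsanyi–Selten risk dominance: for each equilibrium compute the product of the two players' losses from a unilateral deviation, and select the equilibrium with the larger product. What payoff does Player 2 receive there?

9

At both P: Player 1 loses 11 − 0 = 11 by deviating; Player 2 loses 10 − 8 = 2. Product = 11·2 = 22.
At both Q: Player 1 loses 8 − 0 = 8 by deviating; Player 2 loses 9 − 6 = 3. Product = 8·3 = 24.
24 > 22, so both Q is risk-dominant. Player 2's payoff there is 9.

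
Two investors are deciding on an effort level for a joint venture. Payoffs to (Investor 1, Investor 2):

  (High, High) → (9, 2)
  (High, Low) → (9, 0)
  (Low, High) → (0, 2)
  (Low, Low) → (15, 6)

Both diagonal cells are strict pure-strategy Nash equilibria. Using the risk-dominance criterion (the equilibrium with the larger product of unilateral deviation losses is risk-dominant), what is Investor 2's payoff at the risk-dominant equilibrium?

6

At both High: Investor 1 loses 9 − 0 = 9 by deviating; Investor 2 loses 2 − 0 = 2. Product = 9·2 = 18.
At both Low: Investor 1 loses 15 − 9 = 6 by deviating; Investor 2 loses 6 − 2 = 4. Product = 6·4 = 24.
24 > 18, so both Low is risk-dominant. Investor 2's payoff there is 6.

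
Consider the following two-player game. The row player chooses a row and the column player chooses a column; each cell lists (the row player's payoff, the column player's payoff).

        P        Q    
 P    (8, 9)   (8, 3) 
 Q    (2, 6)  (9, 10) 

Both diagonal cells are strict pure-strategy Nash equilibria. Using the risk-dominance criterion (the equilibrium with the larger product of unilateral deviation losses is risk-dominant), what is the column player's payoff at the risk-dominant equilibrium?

At both P: the row player loses 8 − 2 = 6 by deviating; the column player loses 9 − 3 = 6. Product = 6·6 = 36.
At both Q: the row player loses 9 − 8 = 1 by deviating; the column player loses 10 − 6 = 4. Product = 1·4 = 4.
36 > 4, so both P is risk-dominant. The column player's payoff there is 9.

9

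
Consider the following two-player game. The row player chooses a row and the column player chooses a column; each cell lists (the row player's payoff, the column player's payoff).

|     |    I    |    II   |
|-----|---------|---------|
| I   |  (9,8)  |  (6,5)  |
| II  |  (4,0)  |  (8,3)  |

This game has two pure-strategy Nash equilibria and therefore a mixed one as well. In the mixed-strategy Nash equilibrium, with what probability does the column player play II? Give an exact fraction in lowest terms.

The column player's mix q on I must make the row player indifferent between I and II.
The row player's payoff from I: 9q + 6(1−q). From II: 4q + 8(1−q).
Set equal: 5q = 2(1−q) → q = 2/7.
Probability on II is 1 − 2/7 = 5/7.

5/7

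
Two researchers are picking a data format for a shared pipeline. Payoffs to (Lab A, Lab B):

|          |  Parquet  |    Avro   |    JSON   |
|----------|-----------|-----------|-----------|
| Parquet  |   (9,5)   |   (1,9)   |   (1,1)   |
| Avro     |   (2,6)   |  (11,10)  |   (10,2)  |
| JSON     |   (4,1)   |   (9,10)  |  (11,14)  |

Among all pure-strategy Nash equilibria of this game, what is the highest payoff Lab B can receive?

14

Both Avro is a pure NE (Lab A: 11 ≥ 9; Lab B: 10 ≥ 6). Lab B gets 10.
Both JSON is a pure NE (Lab A: 11 ≥ 10; Lab B: 14 ≥ 10). Lab B gets 14.
Every other cell has a profitable deviation for at least one player. Highest of {10, 14} is 14.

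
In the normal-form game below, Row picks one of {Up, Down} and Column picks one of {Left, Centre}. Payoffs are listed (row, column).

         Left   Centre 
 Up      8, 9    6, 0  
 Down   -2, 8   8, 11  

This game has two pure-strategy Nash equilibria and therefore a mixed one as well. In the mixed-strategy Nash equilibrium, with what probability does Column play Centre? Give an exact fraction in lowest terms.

Column's mix q on Left must make Row indifferent between Up and Down.
Row's payoff from Up: 8q + 6(1−q). From Down: (-2)q + 8(1−q).
Set equal: 10q = 2(1−q) → q = 2/12 = 1/6.
Probability on Centre is 1 − 1/6 = 5/6.

5/6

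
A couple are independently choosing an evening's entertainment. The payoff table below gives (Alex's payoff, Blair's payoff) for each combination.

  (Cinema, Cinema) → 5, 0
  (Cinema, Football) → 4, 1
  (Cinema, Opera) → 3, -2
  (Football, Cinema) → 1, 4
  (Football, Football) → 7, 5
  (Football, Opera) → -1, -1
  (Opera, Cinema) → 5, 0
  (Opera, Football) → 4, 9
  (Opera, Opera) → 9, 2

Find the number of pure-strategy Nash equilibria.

1

Both Football: Alex gets 7 (best alternative 4); Blair gets 5 (best alternative 4). Neither deviates — NE.
Both Opera is not a NE: Blair would switch to Football (9 > 2).
No other cell survives both best-response checks, so there is 1 pure NE.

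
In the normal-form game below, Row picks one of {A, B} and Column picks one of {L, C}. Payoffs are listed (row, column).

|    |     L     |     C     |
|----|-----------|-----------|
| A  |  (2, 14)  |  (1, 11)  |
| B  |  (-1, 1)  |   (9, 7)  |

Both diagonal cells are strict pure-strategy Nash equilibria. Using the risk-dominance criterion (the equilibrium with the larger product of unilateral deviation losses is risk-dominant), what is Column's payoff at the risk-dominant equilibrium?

At (A, L): Row loses 2 − (-1) = 3 by deviating; Column loses 14 − 11 = 3. Product = 3·3 = 9.
At (B, C): Row loses 9 − 1 = 8 by deviating; Column loses 7 − 1 = 6. Product = 8·6 = 48.
48 > 9, so (B, C) is risk-dominant. Column's payoff there is 7.

7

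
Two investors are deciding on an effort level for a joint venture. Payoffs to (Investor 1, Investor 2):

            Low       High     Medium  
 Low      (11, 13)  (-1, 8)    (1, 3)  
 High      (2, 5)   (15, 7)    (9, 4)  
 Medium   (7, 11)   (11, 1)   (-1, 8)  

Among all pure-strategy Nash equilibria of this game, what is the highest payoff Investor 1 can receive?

15

Both Low is a pure NE (Investor 1: 11 ≥ 7; Investor 2: 13 ≥ 8). Investor 1 gets 11.
Both High is a pure NE (Investor 1: 15 ≥ 11; Investor 2: 7 ≥ 5). Investor 1 gets 15.
Every other cell has a profitable deviation for at least one player. Highest of {11, 15} is 15.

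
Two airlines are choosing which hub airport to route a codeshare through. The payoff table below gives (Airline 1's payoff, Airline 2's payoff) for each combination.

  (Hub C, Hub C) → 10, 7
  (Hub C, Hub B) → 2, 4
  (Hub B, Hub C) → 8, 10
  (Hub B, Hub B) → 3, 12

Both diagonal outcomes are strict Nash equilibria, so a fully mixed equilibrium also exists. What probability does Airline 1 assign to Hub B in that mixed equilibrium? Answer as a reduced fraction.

3/5

Airline 1's mix p on Hub C must make Airline 2 indifferent between Hub C and Hub B.
Airline 2's payoff from Hub C: 7p + 10(1−p). From Hub B: 4p + 12(1−p).
Set equal: 3p = 2(1−p) → p = 2/5.
Probability on Hub B is 1 − 2/5 = 3/5.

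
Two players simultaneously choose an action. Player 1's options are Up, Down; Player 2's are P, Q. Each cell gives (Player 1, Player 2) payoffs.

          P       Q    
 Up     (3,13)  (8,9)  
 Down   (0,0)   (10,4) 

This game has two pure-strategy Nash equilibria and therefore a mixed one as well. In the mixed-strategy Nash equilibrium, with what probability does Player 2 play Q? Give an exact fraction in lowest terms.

3/5

Player 2's mix q on P must make Player 1 indifferent between Up and Down.
Player 1's payoff from Up: 3q + 8(1−q). From Down: 0q + 10(1−q).
Set equal: 3q = 2(1−q) → q = 2/5.
Probability on Q is 1 − 2/5 = 3/5.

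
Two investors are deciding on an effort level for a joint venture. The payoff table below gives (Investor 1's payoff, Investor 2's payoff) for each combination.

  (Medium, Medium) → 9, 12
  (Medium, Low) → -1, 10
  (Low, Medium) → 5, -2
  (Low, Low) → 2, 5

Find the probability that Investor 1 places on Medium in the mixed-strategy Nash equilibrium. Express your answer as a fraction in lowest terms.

7/9

Investor 1's mix p on Medium must make Investor 2 indifferent between Medium and Low.
Investor 2's payoff from Medium: 12p + (-2)(1−p). From Low: 10p + 5(1−p).
Set equal: 2p = 7(1−p) → p = 7/9.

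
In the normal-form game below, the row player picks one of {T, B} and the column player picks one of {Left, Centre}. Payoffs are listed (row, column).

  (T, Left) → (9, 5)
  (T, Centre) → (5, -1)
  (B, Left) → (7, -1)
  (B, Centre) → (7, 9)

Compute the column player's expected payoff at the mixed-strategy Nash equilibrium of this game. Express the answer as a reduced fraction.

The row player mixes with probability p on T, chosen so the column player is indifferent: 5p + (-1)(1−p) = (-1)p + 9(1−p) gives p = 5/8.
The column player's expected payoff is 5·5/8 + (-1)·3/8 = 11/4.

11/4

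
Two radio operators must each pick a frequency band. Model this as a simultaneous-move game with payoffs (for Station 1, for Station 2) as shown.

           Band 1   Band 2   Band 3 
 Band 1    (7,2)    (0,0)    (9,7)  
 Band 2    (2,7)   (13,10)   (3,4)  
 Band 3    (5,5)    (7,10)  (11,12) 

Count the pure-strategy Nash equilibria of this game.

2

Both Band 2: Station 1 gets 13 (best alternative 7); Station 2 gets 10 (best alternative 7). Neither deviates — NE.
Both Band 3: Station 1 gets 11 (best alternative 9); Station 2 gets 12 (best alternative 10). Neither deviates — NE.
Both Band 1 is not a NE: Station 2 would switch to Band 3 (7 > 2).
No other cell survives both best-response checks, so there are 2 pure NE.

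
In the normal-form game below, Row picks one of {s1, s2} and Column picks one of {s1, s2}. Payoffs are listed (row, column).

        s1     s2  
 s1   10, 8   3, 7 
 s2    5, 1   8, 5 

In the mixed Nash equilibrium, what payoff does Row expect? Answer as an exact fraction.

Column mixes with probability q on s1, chosen so Row is indifferent: 10q + 3(1−q) = 5q + 8(1−q) gives q = 1/2.
Row's expected payoff (from either row, since indifferent) is 10·1/2 + 3·1/2 = 13/2.

13/2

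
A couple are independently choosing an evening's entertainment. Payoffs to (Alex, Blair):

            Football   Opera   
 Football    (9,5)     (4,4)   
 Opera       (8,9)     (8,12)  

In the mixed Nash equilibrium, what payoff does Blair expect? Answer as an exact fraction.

Alex mixes with probability p on Football, chosen so Blair is indifferent: 5p + 9(1−p) = 4p + 12(1−p) gives p = 3/4.
Blair's expected payoff is 5·3/4 + 9·1/4 = 6.

6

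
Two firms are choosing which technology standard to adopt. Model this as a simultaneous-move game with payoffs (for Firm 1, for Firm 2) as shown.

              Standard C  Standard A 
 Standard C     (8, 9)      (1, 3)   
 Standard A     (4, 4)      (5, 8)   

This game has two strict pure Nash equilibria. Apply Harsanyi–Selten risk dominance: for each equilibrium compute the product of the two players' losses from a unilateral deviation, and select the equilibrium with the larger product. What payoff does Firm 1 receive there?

8

At both Standard C: Firm 1 loses 8 − 4 = 4 by deviating; Firm 2 loses 9 − 3 = 6. Product = 4·6 = 24.
At both Standard A: Firm 1 loses 5 − 1 = 4 by deviating; Firm 2 loses 8 − 4 = 4. Product = 4·4 = 16.
24 > 16, so both Standard C is risk-dominant. Firm 1's payoff there is 8.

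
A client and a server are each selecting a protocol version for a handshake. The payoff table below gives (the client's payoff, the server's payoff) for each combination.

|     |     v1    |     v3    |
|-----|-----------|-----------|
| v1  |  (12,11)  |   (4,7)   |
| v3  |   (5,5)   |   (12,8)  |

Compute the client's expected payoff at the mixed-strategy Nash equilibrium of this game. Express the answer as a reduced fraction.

The server mixes with probability q on v1, chosen so the client is indifferent: 12q + 4(1−q) = 5q + 12(1−q) gives q = 8/15.
The client's expected payoff (from either row, since indifferent) is 12·8/15 + 4·7/15 = 124/15.

124/15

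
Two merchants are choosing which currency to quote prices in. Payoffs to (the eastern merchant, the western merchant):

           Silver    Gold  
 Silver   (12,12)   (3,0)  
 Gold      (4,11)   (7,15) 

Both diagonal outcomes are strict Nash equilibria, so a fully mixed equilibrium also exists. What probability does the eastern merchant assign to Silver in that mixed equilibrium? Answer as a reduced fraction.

1/4

The eastern merchant's mix p on Silver must make the western merchant indifferent between Silver and Gold.
The western merchant's payoff from Silver: 12p + 11(1−p). From Gold: 0p + 15(1−p).
Set equal: 12p = 4(1−p) → p = 4/16 = 1/4.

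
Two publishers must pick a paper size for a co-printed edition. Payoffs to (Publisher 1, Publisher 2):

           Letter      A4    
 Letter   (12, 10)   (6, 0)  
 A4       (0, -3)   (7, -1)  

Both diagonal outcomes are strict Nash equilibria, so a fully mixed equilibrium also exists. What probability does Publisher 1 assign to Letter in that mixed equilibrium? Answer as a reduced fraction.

1/6

Publisher 1's mix p on Letter must make Publisher 2 indifferent between Letter and A4.
Publisher 2's payoff from Letter: 10p + (-3)(1−p). From A4: 0p + (-1)(1−p).
Set equal: 10p = 2(1−p) → p = 2/12 = 1/6.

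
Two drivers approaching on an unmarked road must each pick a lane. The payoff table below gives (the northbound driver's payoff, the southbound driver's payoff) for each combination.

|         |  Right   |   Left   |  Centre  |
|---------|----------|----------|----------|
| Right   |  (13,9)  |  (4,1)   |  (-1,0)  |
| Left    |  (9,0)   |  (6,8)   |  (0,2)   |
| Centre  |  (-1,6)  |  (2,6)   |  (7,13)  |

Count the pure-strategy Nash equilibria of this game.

3

Both Right: the northbound driver gets 13 (best alternative 9); the southbound driver gets 9 (best alternative 1). Neither deviates — NE.
Both Left: the northbound driver gets 6 (best alternative 4); the southbound driver gets 8 (best alternative 2). Neither deviates — NE.
Both Centre: the northbound driver gets 7 (best alternative 0); the southbound driver gets 13 (best alternative 6). Neither deviates — NE.
(Right, Left) is not a NE: the northbound driver would switch to Left (6 > 4).
No other cell survives both best-response checks, so there are 3 pure NE.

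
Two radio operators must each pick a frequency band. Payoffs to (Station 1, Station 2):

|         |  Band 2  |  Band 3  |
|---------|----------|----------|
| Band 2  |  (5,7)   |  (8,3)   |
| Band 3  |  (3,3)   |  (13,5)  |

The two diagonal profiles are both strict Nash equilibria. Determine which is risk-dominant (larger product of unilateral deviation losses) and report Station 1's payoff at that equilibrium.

13

At both Band 2: Station 1 loses 5 − 3 = 2 by deviating; Station 2 loses 7 − 3 = 4. Product = 2·4 = 8.
At both Band 3: Station 1 loses 13 − 8 = 5 by deviating; Station 2 loses 5 − 3 = 2. Product = 5·2 = 10.
10 > 8, so both Band 3 is risk-dominant. Station 1's payoff there is 13.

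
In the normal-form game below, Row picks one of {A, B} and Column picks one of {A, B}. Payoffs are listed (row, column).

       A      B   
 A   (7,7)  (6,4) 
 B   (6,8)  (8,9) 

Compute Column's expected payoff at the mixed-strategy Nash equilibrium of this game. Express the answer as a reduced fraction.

31/4

Row mixes with probability p on A, chosen so Column is indifferent: 7p + 8(1−p) = 4p + 9(1−p) gives p = 1/4.
Column's expected payoff is 7·1/4 + 8·3/4 = 31/4.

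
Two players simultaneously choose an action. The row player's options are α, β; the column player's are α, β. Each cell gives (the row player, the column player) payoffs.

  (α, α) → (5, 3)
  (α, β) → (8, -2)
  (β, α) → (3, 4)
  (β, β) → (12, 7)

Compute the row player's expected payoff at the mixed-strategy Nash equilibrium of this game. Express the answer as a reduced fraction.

The column player mixes with probability q on α, chosen so the row player is indifferent: 5q + 8(1−q) = 3q + 12(1−q) gives q = 2/3.
The row player's expected payoff (from either row, since indifferent) is 5·2/3 + 8·1/3 = 6.

6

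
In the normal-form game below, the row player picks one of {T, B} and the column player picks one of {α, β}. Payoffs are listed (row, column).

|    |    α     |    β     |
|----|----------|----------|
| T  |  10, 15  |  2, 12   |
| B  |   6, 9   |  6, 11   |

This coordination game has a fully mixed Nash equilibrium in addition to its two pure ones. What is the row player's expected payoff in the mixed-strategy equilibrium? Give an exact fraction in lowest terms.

The column player mixes with probability q on α, chosen so the row player is indifferent: 10q + 2(1−q) = 6q + 6(1−q) gives q = 1/2.
The row player's expected payoff (from either row, since indifferent) is 10·1/2 + 2·1/2 = 6.

6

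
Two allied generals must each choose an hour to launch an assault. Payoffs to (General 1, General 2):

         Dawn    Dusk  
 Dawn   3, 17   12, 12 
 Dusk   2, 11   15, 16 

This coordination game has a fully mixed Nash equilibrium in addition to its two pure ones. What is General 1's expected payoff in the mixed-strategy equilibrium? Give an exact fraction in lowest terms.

General 2 mixes with probability q on Dawn, chosen so General 1 is indifferent: 3q + 12(1−q) = 2q + 15(1−q) gives q = 3/4.
General 1's expected payoff (from either row, since indifferent) is 3·3/4 + 12·1/4 = 21/4.

21/4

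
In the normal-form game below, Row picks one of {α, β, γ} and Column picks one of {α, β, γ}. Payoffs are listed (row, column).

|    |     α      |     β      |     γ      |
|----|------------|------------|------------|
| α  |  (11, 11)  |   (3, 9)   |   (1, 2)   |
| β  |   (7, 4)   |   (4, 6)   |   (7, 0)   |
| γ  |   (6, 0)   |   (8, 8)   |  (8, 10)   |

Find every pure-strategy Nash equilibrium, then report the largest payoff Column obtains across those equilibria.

11

Both α is a pure NE (Row: 11 ≥ 7; Column: 11 ≥ 9). Column gets 11.
Both γ is a pure NE (Row: 8 ≥ 7; Column: 10 ≥ 8). Column gets 10.
Every other cell has a profitable deviation for at least one player. Highest of {11, 10} is 11.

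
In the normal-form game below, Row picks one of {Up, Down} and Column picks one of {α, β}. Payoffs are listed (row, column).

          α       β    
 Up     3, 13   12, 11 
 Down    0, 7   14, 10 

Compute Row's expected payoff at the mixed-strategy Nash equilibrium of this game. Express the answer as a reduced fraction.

42/5

Column mixes with probability q on α, chosen so Row is indifferent: 3q + 12(1−q) = 0q + 14(1−q) gives q = 2/5.
Row's expected payoff (from either row, since indifferent) is 3·2/5 + 12·3/5 = 42/5.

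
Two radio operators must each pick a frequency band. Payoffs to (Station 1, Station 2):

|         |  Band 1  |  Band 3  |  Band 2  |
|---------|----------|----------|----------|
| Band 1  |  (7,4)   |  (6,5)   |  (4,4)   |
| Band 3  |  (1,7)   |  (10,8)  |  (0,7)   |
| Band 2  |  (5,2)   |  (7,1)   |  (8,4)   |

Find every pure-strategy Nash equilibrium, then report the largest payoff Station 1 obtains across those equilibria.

10

Both Band 3 is a pure NE (Station 1: 10 ≥ 7; Station 2: 8 ≥ 7). Station 1 gets 10.
Both Band 2 is a pure NE (Station 1: 8 ≥ 4; Station 2: 4 ≥ 2). Station 1 gets 8.
Every other cell has a profitable deviation for at least one player. Highest of {10, 8} is 10.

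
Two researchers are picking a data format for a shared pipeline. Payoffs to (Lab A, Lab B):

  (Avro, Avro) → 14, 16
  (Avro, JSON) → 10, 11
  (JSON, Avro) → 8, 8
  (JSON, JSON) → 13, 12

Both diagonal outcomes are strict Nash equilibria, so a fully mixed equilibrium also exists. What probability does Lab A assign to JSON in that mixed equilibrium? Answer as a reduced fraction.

5/9

Lab A's mix p on Avro must make Lab B indifferent between Avro and JSON.
Lab B's payoff from Avro: 16p + 8(1−p). From JSON: 11p + 12(1−p).
Set equal: 5p = 4(1−p) → p = 4/9.
Probability on JSON is 1 − 4/9 = 5/9.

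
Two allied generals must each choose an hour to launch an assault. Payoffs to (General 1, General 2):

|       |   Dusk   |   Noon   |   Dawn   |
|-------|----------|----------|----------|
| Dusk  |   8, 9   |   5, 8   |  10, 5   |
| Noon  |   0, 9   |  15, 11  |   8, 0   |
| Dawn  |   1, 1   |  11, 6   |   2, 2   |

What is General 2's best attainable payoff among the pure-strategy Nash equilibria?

Both Dusk is a pure NE (General 1: 8 ≥ 1; General 2: 9 ≥ 8). General 2 gets 9.
Both Noon is a pure NE (General 1: 15 ≥ 11; General 2: 11 ≥ 9). General 2 gets 11.
Every other cell has a profitable deviation for at least one player. Highest of {9, 11} is 11.

11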